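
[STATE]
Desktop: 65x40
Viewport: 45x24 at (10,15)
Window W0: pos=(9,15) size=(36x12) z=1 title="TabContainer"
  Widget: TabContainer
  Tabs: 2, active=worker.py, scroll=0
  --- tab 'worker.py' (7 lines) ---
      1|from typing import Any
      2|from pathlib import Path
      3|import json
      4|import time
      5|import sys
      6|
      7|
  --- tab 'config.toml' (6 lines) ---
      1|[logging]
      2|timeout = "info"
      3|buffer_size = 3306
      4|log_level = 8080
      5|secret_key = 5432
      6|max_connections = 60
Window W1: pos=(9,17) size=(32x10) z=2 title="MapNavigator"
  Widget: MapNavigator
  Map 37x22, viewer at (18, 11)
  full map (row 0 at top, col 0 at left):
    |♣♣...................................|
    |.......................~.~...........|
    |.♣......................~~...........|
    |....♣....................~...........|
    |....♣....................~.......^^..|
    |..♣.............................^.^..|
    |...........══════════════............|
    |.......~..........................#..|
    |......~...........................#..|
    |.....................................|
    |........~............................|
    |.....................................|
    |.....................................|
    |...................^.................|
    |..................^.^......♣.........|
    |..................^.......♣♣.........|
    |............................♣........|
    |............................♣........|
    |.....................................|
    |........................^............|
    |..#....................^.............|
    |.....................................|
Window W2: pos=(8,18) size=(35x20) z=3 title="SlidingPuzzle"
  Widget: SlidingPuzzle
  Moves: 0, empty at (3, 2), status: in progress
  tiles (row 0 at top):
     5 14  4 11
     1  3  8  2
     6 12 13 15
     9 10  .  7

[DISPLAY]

━━━━━━━━━━━━━━━━━━━━━━━━━━━━━━━━━━┓          
 TabContainer                     ┃          
━━━━━━━━━━━━━━━━━━━━━━━━━━━━━━┓───┨          
━━━━━━━━━━━━━━━━━━━━━━━━━━━━━━━━┓ ┃          
SlidingPuzzle                   ┃─┃          
────────────────────────────────┨ ┃          
────┬────┬────┬────┐            ┃ ┃          
  5 │ 14 │  4 │ 11 │            ┃ ┃          
────┼────┼────┼────┤            ┃ ┃          
  1 │  3 │  8 │  2 │            ┃ ┃          
────┼────┼────┼────┤            ┃ ┃          
  6 │ 12 │ 13 │ 15 │            ┃━┛          
────┼────┼────┼────┤            ┃            
  9 │ 10 │    │  7 │            ┃            
────┴────┴────┴────┘            ┃            
oves: 0                         ┃            
                                ┃            
                                ┃            
                                ┃            
                                ┃            
                                ┃            
                                ┃            
━━━━━━━━━━━━━━━━━━━━━━━━━━━━━━━━┛            
                                             


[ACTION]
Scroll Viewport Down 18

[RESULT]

 TabContainer                     ┃          
━━━━━━━━━━━━━━━━━━━━━━━━━━━━━━┓───┨          
━━━━━━━━━━━━━━━━━━━━━━━━━━━━━━━━┓ ┃          
SlidingPuzzle                   ┃─┃          
────────────────────────────────┨ ┃          
────┬────┬────┬────┐            ┃ ┃          
  5 │ 14 │  4 │ 11 │            ┃ ┃          
────┼────┼────┼────┤            ┃ ┃          
  1 │  3 │  8 │  2 │            ┃ ┃          
────┼────┼────┼────┤            ┃ ┃          
  6 │ 12 │ 13 │ 15 │            ┃━┛          
────┼────┼────┼────┤            ┃            
  9 │ 10 │    │  7 │            ┃            
────┴────┴────┴────┘            ┃            
oves: 0                         ┃            
                                ┃            
                                ┃            
                                ┃            
                                ┃            
                                ┃            
                                ┃            
━━━━━━━━━━━━━━━━━━━━━━━━━━━━━━━━┛            
                                             
                                             


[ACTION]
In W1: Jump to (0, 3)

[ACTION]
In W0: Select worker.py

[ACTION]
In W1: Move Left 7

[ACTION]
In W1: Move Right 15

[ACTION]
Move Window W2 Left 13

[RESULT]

 TabContainer                     ┃          
━━━━━━━━━━━━━━━━━━━━━━━━━━━━━━┓───┨          
━━━━━━━━━━━━━━━━━━━━━━━━┓     ┃   ┃          
uzzle                   ┃─────┨───┃          
────────────────────────┨.....┃   ┃          
─┬────┬────┐            ┃~....┃   ┃          
 │  4 │ 11 │            ┃~....┃   ┃          
─┼────┼────┤            ┃~....┃   ┃          
 │  8 │  2 │            ┃~....┃   ┃          
─┼────┼────┤            ┃.....┃   ┃          
 │ 13 │ 15 │            ┃━━━━━┛━━━┛          
─┼────┼────┤            ┃                    
 │    │  7 │            ┃                    
─┴────┴────┘            ┃                    
                        ┃                    
                        ┃                    
                        ┃                    
                        ┃                    
                        ┃                    
                        ┃                    
                        ┃                    
━━━━━━━━━━━━━━━━━━━━━━━━┛                    
                                             
                                             


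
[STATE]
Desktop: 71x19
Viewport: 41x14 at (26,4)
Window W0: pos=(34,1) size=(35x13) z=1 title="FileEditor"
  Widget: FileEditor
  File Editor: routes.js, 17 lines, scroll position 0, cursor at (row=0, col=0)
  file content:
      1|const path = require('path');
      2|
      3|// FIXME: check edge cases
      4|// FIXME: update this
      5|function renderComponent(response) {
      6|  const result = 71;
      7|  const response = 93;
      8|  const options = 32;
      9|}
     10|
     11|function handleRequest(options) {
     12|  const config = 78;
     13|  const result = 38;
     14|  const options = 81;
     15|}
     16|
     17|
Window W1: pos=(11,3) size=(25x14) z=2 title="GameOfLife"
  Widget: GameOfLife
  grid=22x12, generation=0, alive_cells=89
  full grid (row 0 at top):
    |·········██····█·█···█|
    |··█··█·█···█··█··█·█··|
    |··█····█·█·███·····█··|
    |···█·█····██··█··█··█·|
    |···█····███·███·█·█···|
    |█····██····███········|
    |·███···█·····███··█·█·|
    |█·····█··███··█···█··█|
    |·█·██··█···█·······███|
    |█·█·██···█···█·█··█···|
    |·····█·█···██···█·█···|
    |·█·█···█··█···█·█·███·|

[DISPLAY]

         ┃onst path = require('path');   
─────────┨                               
         ┃/ FIXME: check edge cases      
█··█·█·· ┃/ FIXME: update this           
·····█·· ┃unction renderComponent(respons
█··█··█· ┃ const result = 71;            
█·█·█··· ┃ const response = 93;          
········ ┃ const options = 32;           
██··█·█· ┃                               
█···█··█ ┃━━━━━━━━━━━━━━━━━━━━━━━━━━━━━━━
·····███ ┃                               
·█··█··· ┃                               
━━━━━━━━━┛                               
                                         


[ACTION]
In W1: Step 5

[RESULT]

         ┃onst path = require('path');   
─────────┨                               
         ┃/ FIXME: check edge cases      
···█···· ┃/ FIXME: update this           
········ ┃unction renderComponent(respons
█·····██ ┃ const result = 71;            
···█···· ┃ const response = 93;          
█·█···██ ┃ const options = 32;           
·······█ ┃                               
·······█ ┃━━━━━━━━━━━━━━━━━━━━━━━━━━━━━━━
····█··█ ┃                               
···██··█ ┃                               
━━━━━━━━━┛                               
                                         


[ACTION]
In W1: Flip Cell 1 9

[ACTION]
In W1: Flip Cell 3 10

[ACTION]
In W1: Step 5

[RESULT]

         ┃onst path = require('path');   
─────────┨                               
         ┃/ FIXME: check edge cases      
········ ┃/ FIXME: update this           
········ ┃unction renderComponent(respons
········ ┃ const result = 71;            
········ ┃ const response = 93;          
········ ┃ const options = 32;           
····█··· ┃                               
····█··· ┃━━━━━━━━━━━━━━━━━━━━━━━━━━━━━━━
········ ┃                               
····██·· ┃                               
━━━━━━━━━┛                               
                                         


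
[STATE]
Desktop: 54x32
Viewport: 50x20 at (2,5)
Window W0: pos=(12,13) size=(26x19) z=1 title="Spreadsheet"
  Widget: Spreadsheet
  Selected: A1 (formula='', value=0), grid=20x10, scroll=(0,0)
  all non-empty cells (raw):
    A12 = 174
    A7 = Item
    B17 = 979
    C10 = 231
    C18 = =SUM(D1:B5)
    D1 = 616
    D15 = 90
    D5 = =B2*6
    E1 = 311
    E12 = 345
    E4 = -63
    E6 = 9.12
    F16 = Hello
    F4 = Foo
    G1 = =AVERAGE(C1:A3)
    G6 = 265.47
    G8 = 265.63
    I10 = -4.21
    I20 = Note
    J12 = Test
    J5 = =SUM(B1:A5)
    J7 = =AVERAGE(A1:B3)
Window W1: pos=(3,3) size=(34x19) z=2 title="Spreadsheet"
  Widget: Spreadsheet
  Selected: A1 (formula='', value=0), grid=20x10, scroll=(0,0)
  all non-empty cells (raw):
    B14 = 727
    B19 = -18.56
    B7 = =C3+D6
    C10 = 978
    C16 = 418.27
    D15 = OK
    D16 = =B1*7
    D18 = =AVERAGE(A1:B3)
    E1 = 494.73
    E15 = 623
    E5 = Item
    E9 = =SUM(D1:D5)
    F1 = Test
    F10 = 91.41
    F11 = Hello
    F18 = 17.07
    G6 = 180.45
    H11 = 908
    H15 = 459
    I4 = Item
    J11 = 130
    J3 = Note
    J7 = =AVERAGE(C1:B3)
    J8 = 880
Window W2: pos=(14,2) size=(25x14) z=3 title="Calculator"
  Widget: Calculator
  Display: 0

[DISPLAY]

 ┠──────────┃                      0┃             
 ┃A1:       ┃┌───┬───┬───┬───┐      ┃             
 ┃       A  ┃│ 7 │ 8 │ 9 │ ÷ │      ┃             
 ┃----------┃├───┼───┼───┼───┤      ┃             
 ┃  1      [┃│ 4 │ 5 │ 6 │ × │      ┃             
 ┃  2       ┃├───┼───┼───┼───┤      ┃             
 ┃  3       ┃│ 1 │ 2 │ 3 │ - │      ┃             
 ┃  4       ┃├───┼───┼───┼───┤      ┃             
 ┃  5       ┃│ 0 │ . │ = │ + │      ┃             
 ┃  6       ┃└───┴───┴───┴───┘      ┃             
 ┃  7       ┗━━━━━━━━━━━━━━━━━━━━━━━┛             
 ┃  8        0       0       0    ┃┃              
 ┃  9        0       0       0    ┃┃              
 ┃ 10        0       0     978    ┃┃              
 ┃ 11        0       0       0    ┃┃              
 ┃ 12        0       0       0    ┃┃              
 ┗━━━━━━━━━━━━━━━━━━━━━━━━━━━━━━━━┛┃              
          ┃  4        0       0    ┃              
          ┃  5        0       0    ┃              
          ┃  6        0       0    ┃              


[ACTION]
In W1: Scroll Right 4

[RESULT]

 ┠──────────┃                      0┃             
 ┃A1:       ┃┌───┬───┬───┬───┐      ┃             
 ┃       E  ┃│ 7 │ 8 │ 9 │ ÷ │      ┃             
 ┃----------┃├───┼───┼───┼───┤      ┃             
 ┃  1   494.┃│ 4 │ 5 │ 6 │ × │      ┃             
 ┃  2       ┃├───┼───┼───┼───┤      ┃             
 ┃  3       ┃│ 1 │ 2 │ 3 │ - │      ┃             
 ┃  4       ┃├───┼───┼───┼───┤      ┃             
 ┃  5 Item  ┃│ 0 │ . │ = │ + │      ┃             
 ┃  6       ┃└───┴───┴───┴───┘      ┃             
 ┃  7       ┗━━━━━━━━━━━━━━━━━━━━━━━┛             
 ┃  8        0       0       0    ┃┃              
 ┃  9        0       0       0    ┃┃              
 ┃ 10        0   91.41       0    ┃┃              
 ┃ 11        0Hello          0    ┃┃              
 ┃ 12        0       0       0    ┃┃              
 ┗━━━━━━━━━━━━━━━━━━━━━━━━━━━━━━━━┛┃              
          ┃  4        0       0    ┃              
          ┃  5        0       0    ┃              
          ┃  6        0       0    ┃              


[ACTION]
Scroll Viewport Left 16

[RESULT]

   ┠──────────┃                      0┃           
   ┃A1:       ┃┌───┬───┬───┬───┐      ┃           
   ┃       E  ┃│ 7 │ 8 │ 9 │ ÷ │      ┃           
   ┃----------┃├───┼───┼───┼───┤      ┃           
   ┃  1   494.┃│ 4 │ 5 │ 6 │ × │      ┃           
   ┃  2       ┃├───┼───┼───┼───┤      ┃           
   ┃  3       ┃│ 1 │ 2 │ 3 │ - │      ┃           
   ┃  4       ┃├───┼───┼───┼───┤      ┃           
   ┃  5 Item  ┃│ 0 │ . │ = │ + │      ┃           
   ┃  6       ┃└───┴───┴───┴───┘      ┃           
   ┃  7       ┗━━━━━━━━━━━━━━━━━━━━━━━┛           
   ┃  8        0       0       0    ┃┃            
   ┃  9        0       0       0    ┃┃            
   ┃ 10        0   91.41       0    ┃┃            
   ┃ 11        0Hello          0    ┃┃            
   ┃ 12        0       0       0    ┃┃            
   ┗━━━━━━━━━━━━━━━━━━━━━━━━━━━━━━━━┛┃            
            ┃  4        0       0    ┃            
            ┃  5        0       0    ┃            
            ┃  6        0       0    ┃            


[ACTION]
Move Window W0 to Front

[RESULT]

   ┠──────────┃                      0┃           
   ┃A1:       ┃┌───┬───┬───┬───┐      ┃           
   ┃       E  ┃│ 7 │ 8 │ 9 │ ÷ │      ┃           
   ┃----------┃├───┼───┼───┼───┤      ┃           
   ┃  1   494.┃│ 4 │ 5 │ 6 │ × │      ┃           
   ┃  2       ┃├───┼───┼───┼───┤      ┃           
   ┃  3       ┃│ 1 │ 2 │ 3 │ - │      ┃           
   ┃  4       ┃├───┼───┼───┼───┤      ┃           
   ┃  5 Item┏━━━━━━━━━━━━━━━━━━━━━━━━┓┃           
   ┃  6     ┃ Spreadsheet            ┃┃           
   ┃  7     ┠────────────────────────┨┛           
   ┃  8     ┃A1:                     ┃            
   ┃  9     ┃       A       B       C┃            
   ┃ 10     ┃------------------------┃            
   ┃ 11     ┃  1      [0]       0    ┃            
   ┃ 12     ┃  2        0       0    ┃            
   ┗━━━━━━━━┃  3        0       0    ┃            
            ┃  4        0       0    ┃            
            ┃  5        0       0    ┃            
            ┃  6        0       0    ┃            


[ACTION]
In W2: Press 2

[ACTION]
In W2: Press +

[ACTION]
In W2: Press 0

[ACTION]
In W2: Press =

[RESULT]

   ┠──────────┃                      2┃           
   ┃A1:       ┃┌───┬───┬───┬───┐      ┃           
   ┃       E  ┃│ 7 │ 8 │ 9 │ ÷ │      ┃           
   ┃----------┃├───┼───┼───┼───┤      ┃           
   ┃  1   494.┃│ 4 │ 5 │ 6 │ × │      ┃           
   ┃  2       ┃├───┼───┼───┼───┤      ┃           
   ┃  3       ┃│ 1 │ 2 │ 3 │ - │      ┃           
   ┃  4       ┃├───┼───┼───┼───┤      ┃           
   ┃  5 Item┏━━━━━━━━━━━━━━━━━━━━━━━━┓┃           
   ┃  6     ┃ Spreadsheet            ┃┃           
   ┃  7     ┠────────────────────────┨┛           
   ┃  8     ┃A1:                     ┃            
   ┃  9     ┃       A       B       C┃            
   ┃ 10     ┃------------------------┃            
   ┃ 11     ┃  1      [0]       0    ┃            
   ┃ 12     ┃  2        0       0    ┃            
   ┗━━━━━━━━┃  3        0       0    ┃            
            ┃  4        0       0    ┃            
            ┃  5        0       0    ┃            
            ┃  6        0       0    ┃            


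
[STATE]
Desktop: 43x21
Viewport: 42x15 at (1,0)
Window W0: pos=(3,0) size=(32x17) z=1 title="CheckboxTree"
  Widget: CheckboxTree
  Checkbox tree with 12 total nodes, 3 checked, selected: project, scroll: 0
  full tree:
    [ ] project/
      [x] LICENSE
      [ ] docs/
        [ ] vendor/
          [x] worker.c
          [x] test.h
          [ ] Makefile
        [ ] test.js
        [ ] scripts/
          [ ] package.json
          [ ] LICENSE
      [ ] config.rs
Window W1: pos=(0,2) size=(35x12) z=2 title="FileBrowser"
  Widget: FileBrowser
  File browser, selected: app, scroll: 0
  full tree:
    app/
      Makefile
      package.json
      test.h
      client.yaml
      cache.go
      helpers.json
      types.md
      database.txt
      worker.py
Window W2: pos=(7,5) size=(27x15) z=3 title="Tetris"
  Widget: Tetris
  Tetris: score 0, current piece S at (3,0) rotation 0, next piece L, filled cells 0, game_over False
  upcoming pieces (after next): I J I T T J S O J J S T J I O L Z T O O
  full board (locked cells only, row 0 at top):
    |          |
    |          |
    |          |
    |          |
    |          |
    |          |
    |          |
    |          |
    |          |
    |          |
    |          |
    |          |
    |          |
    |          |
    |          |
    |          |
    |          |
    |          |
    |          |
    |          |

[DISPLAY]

  ┏━━━━━━━━━━━━━━━━━━━━━━━━━━━━━━┓        
  ┃ CheckboxTree                 ┃        
━━━━━━━━━━━━━━━━━━━━━━━━━━━━━━━━━┓        
 FileBrowser                     ┃        
─────────────────────────────────┨        
> [-] ┏━━━━━━━━━━━━━━━━━━━━━━━━━┓┃        
    Ma┃ Tetris                  ┃┃        
    pa┠─────────────────────────┨┃        
    te┃          │Next:         ┃┃        
    cl┃          │  ▒           ┃┃        
    ca┃          │▒▒▒           ┃┃        
    he┃          │              ┃┃        
    ty┃          │              ┃┃        
━━━━━━┃          │              ┃┛        
  ┃   ┃          │Score:        ┃┃        


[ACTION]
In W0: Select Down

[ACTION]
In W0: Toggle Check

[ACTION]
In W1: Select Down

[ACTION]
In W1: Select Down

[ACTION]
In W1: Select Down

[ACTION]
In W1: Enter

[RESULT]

  ┏━━━━━━━━━━━━━━━━━━━━━━━━━━━━━━┓        
  ┃ CheckboxTree                 ┃        
━━━━━━━━━━━━━━━━━━━━━━━━━━━━━━━━━┓        
 FileBrowser                     ┃        
─────────────────────────────────┨        
  [-] ┏━━━━━━━━━━━━━━━━━━━━━━━━━┓┃        
    Ma┃ Tetris                  ┃┃        
    pa┠─────────────────────────┨┃        
  > te┃          │Next:         ┃┃        
    cl┃          │  ▒           ┃┃        
    ca┃          │▒▒▒           ┃┃        
    he┃          │              ┃┃        
    ty┃          │              ┃┃        
━━━━━━┃          │              ┃┛        
  ┃   ┃          │Score:        ┃┃        


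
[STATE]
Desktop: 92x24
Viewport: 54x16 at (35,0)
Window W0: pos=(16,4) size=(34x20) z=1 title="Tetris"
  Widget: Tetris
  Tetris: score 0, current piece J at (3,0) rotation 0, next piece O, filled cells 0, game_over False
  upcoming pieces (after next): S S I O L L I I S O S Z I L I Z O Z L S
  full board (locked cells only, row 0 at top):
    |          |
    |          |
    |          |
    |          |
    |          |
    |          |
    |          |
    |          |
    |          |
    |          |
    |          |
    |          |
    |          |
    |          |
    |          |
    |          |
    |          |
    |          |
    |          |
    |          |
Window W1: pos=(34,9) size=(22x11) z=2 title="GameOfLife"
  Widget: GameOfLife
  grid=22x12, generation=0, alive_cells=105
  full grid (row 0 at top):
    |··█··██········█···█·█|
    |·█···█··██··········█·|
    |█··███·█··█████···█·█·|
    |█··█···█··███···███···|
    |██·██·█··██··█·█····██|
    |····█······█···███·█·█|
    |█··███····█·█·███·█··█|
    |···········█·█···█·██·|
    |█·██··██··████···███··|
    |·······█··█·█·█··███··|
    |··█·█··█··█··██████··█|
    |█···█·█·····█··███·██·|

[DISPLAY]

                                                      
                                                      
                                                      
                                                      
━━━━━━━━━━━━━━┓                                       
              ┃                                       
──────────────┨                                       
              ┃                                       
              ┃                                       
━━━━━━━━━━━━━━━━━━━━┓                                 
 GameOfLife         ┃                                 
────────────────────┨                                 
Gen: 0              ┃                                 
··█···█··███···███··┃                                 
█·██·█··██··█·█····█┃                                 
···█······█···███·█·┃                                 


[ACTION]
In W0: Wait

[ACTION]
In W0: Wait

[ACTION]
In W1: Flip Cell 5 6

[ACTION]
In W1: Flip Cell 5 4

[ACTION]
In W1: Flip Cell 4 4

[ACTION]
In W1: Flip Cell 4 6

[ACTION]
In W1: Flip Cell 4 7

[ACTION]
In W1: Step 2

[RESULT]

                                                      
                                                      
                                                      
                                                      
━━━━━━━━━━━━━━┓                                       
              ┃                                       
──────────────┨                                       
              ┃                                       
              ┃                                       
━━━━━━━━━━━━━━━━━━━━┓                                 
 GameOfLife         ┃                                 
────────────────────┨                                 
Gen: 2              ┃                                 
··██··········████··┃                                 
···██···██·████·····┃                                 
··█·····█·█···█··██·┃                                 


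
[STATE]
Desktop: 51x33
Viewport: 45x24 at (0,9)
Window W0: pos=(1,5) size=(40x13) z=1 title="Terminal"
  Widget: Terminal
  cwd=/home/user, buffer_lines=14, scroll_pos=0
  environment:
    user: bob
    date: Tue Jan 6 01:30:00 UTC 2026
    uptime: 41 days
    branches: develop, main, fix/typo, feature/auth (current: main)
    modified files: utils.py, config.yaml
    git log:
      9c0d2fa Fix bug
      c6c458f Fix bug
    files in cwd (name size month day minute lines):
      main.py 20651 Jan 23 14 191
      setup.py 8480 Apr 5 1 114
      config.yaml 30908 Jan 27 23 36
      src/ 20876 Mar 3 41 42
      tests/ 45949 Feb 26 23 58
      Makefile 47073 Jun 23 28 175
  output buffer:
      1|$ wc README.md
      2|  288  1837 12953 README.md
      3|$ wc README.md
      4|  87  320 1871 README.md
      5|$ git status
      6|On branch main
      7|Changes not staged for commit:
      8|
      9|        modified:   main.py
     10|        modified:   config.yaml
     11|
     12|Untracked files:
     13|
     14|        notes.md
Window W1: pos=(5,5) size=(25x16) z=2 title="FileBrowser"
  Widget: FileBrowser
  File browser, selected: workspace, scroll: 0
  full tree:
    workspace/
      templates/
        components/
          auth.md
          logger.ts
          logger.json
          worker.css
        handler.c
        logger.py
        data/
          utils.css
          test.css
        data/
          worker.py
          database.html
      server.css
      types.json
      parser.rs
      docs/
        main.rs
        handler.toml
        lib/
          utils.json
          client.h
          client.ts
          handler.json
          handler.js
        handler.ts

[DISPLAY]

 ┃  2┃    [+] templates/     ┃          ┃    
 ┃$ w┃    server.css         ┃          ┃    
 ┃  8┃    types.json         ┃          ┃    
 ┃$ g┃    parser.rs          ┃          ┃    
 ┃On ┃    [+] docs/          ┃          ┃    
 ┃Cha┃                       ┃t:        ┃    
 ┃   ┃                       ┃          ┃    
 ┃   ┃                       ┃          ┃    
 ┗━━━┃                       ┃━━━━━━━━━━┛    
     ┃                       ┃               
     ┃                       ┃               
     ┗━━━━━━━━━━━━━━━━━━━━━━━┛               
                                             
                                             
                                             
                                             
                                             
                                             
                                             
                                             
                                             
                                             
                                             
                                             


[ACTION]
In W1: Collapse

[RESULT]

 ┃  2┃                       ┃          ┃    
 ┃$ w┃                       ┃          ┃    
 ┃  8┃                       ┃          ┃    
 ┃$ g┃                       ┃          ┃    
 ┃On ┃                       ┃          ┃    
 ┃Cha┃                       ┃t:        ┃    
 ┃   ┃                       ┃          ┃    
 ┃   ┃                       ┃          ┃    
 ┗━━━┃                       ┃━━━━━━━━━━┛    
     ┃                       ┃               
     ┃                       ┃               
     ┗━━━━━━━━━━━━━━━━━━━━━━━┛               
                                             
                                             
                                             
                                             
                                             
                                             
                                             
                                             
                                             
                                             
                                             
                                             


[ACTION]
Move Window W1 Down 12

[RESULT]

 ┃  288  1837 12953 README.md           ┃    
 ┃$ wc README.md                        ┃    
 ┃  87  320 1871 README.md              ┃    
 ┃$ git status                          ┃    
 ┃On branch main                        ┃    
 ┃Changes not staged for commit:        ┃    
 ┃                                      ┃    
 ┃        modified:   main.py           ┃    
 ┗━━━┏━━━━━━━━━━━━━━━━━━━━━━━┓━━━━━━━━━━┛    
     ┃ FileBrowser           ┃               
     ┠───────────────────────┨               
     ┃> [+] workspace/       ┃               
     ┃                       ┃               
     ┃                       ┃               
     ┃                       ┃               
     ┃                       ┃               
     ┃                       ┃               
     ┃                       ┃               
     ┃                       ┃               
     ┃                       ┃               
     ┃                       ┃               
     ┃                       ┃               
     ┃                       ┃               
     ┗━━━━━━━━━━━━━━━━━━━━━━━┛               


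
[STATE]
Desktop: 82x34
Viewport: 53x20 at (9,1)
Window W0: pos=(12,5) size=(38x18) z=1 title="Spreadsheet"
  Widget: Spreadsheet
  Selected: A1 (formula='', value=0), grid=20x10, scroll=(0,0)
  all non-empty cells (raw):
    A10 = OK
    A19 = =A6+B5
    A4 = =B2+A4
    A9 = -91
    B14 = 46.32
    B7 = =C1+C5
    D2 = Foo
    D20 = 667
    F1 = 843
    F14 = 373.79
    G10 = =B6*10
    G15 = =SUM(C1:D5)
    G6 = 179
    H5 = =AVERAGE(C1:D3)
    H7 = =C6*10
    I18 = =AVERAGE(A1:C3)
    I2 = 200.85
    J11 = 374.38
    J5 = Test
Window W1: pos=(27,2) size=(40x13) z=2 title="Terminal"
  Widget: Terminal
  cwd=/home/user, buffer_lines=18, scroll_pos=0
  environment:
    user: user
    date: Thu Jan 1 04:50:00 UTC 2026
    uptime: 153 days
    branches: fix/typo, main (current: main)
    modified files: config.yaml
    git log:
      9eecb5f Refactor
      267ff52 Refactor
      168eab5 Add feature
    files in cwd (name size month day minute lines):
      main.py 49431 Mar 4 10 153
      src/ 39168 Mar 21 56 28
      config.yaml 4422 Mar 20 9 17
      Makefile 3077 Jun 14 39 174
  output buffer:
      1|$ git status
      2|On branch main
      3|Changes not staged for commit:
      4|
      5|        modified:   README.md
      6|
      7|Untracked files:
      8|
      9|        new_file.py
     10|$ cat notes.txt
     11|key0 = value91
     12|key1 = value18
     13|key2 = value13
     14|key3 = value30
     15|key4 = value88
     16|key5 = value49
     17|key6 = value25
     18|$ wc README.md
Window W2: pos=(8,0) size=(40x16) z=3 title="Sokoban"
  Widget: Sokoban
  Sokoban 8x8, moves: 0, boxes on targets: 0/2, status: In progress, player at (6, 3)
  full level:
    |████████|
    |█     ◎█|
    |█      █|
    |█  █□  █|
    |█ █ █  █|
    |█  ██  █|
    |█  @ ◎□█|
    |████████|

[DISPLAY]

 Sokoban                              ┃              
──────────────────────────────────────┨━━━━━━━━━━━━━━
████████                              ┃              
█     ◎█                              ┃──────────────
█      █                              ┃              
█  █□  █                              ┃              
█ █ █  █                              ┃or commit:    
█  ██  █                              ┃              
█  @ ◎□█                              ┃README.md     
████████                              ┃              
Moves: 0  0/2                         ┃              
                                      ┃              
                                      ┃              
                                      ┃━━━━━━━━━━━━━━
━━━━━━━━━━━━━━━━━━━━━━━━━━━━━━━━━━━━━━┛0┃            
   ┃  6        0       0       0       0┃            
   ┃  7        0       0       0       0┃            
   ┃  8        0       0       0       0┃            
   ┃  9      -91       0       0       0┃            
   ┃ 10 OK             0       0       0┃            


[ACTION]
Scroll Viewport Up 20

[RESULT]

━━━━━━━━━━━━━━━━━━━━━━━━━━━━━━━━━━━━━━┓              
 Sokoban                              ┃              
──────────────────────────────────────┨━━━━━━━━━━━━━━
████████                              ┃              
█     ◎█                              ┃──────────────
█      █                              ┃              
█  █□  █                              ┃              
█ █ █  █                              ┃or commit:    
█  ██  █                              ┃              
█  @ ◎□█                              ┃README.md     
████████                              ┃              
Moves: 0  0/2                         ┃              
                                      ┃              
                                      ┃              
                                      ┃━━━━━━━━━━━━━━
━━━━━━━━━━━━━━━━━━━━━━━━━━━━━━━━━━━━━━┛0┃            
   ┃  6        0       0       0       0┃            
   ┃  7        0       0       0       0┃            
   ┃  8        0       0       0       0┃            
   ┃  9      -91       0       0       0┃            


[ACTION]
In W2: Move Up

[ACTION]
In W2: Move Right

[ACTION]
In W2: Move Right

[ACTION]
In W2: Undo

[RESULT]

━━━━━━━━━━━━━━━━━━━━━━━━━━━━━━━━━━━━━━┓              
 Sokoban                              ┃              
──────────────────────────────────────┨━━━━━━━━━━━━━━
████████                              ┃              
█     ◎█                              ┃──────────────
█      █                              ┃              
█  █□  █                              ┃              
█ █ █  █                              ┃or commit:    
█  ██  █                              ┃              
█   @◎□█                              ┃README.md     
████████                              ┃              
Moves: 1  0/2                         ┃              
                                      ┃              
                                      ┃              
                                      ┃━━━━━━━━━━━━━━
━━━━━━━━━━━━━━━━━━━━━━━━━━━━━━━━━━━━━━┛0┃            
   ┃  6        0       0       0       0┃            
   ┃  7        0       0       0       0┃            
   ┃  8        0       0       0       0┃            
   ┃  9      -91       0       0       0┃            


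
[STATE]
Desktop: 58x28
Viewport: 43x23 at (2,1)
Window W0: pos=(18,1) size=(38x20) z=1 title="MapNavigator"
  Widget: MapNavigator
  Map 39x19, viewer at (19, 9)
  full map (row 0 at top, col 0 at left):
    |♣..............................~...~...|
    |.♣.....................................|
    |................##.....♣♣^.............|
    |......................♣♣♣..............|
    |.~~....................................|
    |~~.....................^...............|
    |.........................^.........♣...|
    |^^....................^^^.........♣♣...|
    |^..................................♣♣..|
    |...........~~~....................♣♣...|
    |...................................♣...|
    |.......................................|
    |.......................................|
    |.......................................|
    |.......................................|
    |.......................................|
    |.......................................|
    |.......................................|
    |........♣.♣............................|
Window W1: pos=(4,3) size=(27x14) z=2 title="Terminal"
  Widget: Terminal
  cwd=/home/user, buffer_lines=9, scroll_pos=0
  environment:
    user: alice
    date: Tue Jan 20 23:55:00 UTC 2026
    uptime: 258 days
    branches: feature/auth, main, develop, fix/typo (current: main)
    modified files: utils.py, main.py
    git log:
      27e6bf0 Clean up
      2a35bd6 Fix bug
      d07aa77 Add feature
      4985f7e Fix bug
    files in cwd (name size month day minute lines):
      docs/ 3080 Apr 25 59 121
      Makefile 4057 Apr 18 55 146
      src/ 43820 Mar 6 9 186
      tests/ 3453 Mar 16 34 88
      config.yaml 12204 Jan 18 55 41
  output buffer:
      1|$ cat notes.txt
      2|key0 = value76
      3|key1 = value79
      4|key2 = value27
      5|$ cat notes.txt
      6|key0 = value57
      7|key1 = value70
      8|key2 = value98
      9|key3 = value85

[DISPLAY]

                ┏━━━━━━━━━━━━━━━━━━━━━━━━━━
                ┃ MapNavigator             
  ┏━━━━━━━━━━━━━━━━━━━━━━━━━┓──────────────
  ┃ Terminal                ┃..............
  ┠─────────────────────────┨...##.....♣♣^.
  ┃$ cat notes.txt          ┃.........♣♣♣..
  ┃key0 = value76           ┃..............
  ┃key1 = value79           ┃..........^...
  ┃key2 = value27           ┃............^.
  ┃$ cat notes.txt          ┃.........^^^..
  ┃key0 = value57           ┃..............
  ┃key1 = value70           ┃~.....@.......
  ┃key2 = value98           ┃..............
  ┃key3 = value85           ┃..............
  ┃$ █                      ┃..............
  ┗━━━━━━━━━━━━━━━━━━━━━━━━━┛..............
                ┃..........................
                ┃..........................
                ┃..........................
                ┗━━━━━━━━━━━━━━━━━━━━━━━━━━
                                           
                                           
                                           


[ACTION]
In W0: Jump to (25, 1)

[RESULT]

                ┏━━━━━━━━━━━━━━━━━━━━━━━━━━
                ┃ MapNavigator             
  ┏━━━━━━━━━━━━━━━━━━━━━━━━━┓──────────────
  ┃ Terminal                ┃              
  ┠─────────────────────────┨              
  ┃$ cat notes.txt          ┃              
  ┃key0 = value76           ┃              
  ┃key1 = value79           ┃              
  ┃key2 = value27           ┃              
  ┃$ cat notes.txt          ┃              
  ┃key0 = value57           ┃............~.
  ┃key1 = value70           ┃......@.......
  ┃key2 = value98           ┃....♣♣^.......
  ┃key3 = value85           ┃...♣♣♣........
  ┃$ █                      ┃..............
  ┗━━━━━━━━━━━━━━━━━━━━━━━━━┛....^.........
                ┃..................^.......
                ┃...............^^^........
                ┃..........................
                ┗━━━━━━━━━━━━━━━━━━━━━━━━━━
                                           
                                           
                                           


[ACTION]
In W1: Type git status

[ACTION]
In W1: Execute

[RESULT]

                ┏━━━━━━━━━━━━━━━━━━━━━━━━━━
                ┃ MapNavigator             
  ┏━━━━━━━━━━━━━━━━━━━━━━━━━┓──────────────
  ┃ Terminal                ┃              
  ┠─────────────────────────┨              
  ┃key1 = value70           ┃              
  ┃key2 = value98           ┃              
  ┃key3 = value85           ┃              
  ┃$ git status             ┃              
  ┃On branch main           ┃              
  ┃Changes not staged for co┃............~.
  ┃                         ┃......@.......
  ┃        modified:   utils┃....♣♣^.......
  ┃        modified:   main.┃...♣♣♣........
  ┃$ █                      ┃..............
  ┗━━━━━━━━━━━━━━━━━━━━━━━━━┛....^.........
                ┃..................^.......
                ┃...............^^^........
                ┃..........................
                ┗━━━━━━━━━━━━━━━━━━━━━━━━━━
                                           
                                           
                                           
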